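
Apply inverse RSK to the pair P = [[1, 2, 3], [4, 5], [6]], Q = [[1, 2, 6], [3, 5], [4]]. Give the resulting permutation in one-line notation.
4 6 5 1 2 3

Reverse the RSK construction: for i from n down to 1, find the cell of Q containing i, remove the entry at that cell from P, and reverse-bump it up through P; the value ejected from row 1 is w(i).

Step i=6: Q has 6 at row 1, column 3; remove that cell from P, ejecting 3. So w(6) = 3. P is now [[1, 2], [4, 5], [6]].
Step i=5: Q has 5 at row 2, column 2; remove 5 from row 2 of P and reverse-bump: 5 enters row 1 and ejects 2. So w(5) = 2. P is now [[1, 5], [4], [6]].
Step i=4: Q has 4 at row 3, column 1; remove 6 from row 3 of P and reverse-bump: 6 enters row 2 and ejects 4; 4 enters row 1 and ejects 1. So w(4) = 1. P is now [[4, 5], [6]].
Step i=3: Q has 3 at row 2, column 1; remove 6 from row 2 of P and reverse-bump: 6 enters row 1 and ejects 5. So w(3) = 5. P is now [[4, 6]].
Step i=2: Q has 2 at row 1, column 2; remove that cell from P, ejecting 6. So w(2) = 6. P is now [[4]].
Step i=1: Q has 1 at row 1, column 1; remove that cell from P, ejecting 4. So w(1) = 4. P is now [].

So w = 4 6 5 1 2 3.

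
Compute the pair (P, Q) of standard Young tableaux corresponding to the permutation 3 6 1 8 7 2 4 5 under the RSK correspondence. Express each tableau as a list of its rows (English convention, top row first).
Insert each entry of the permutation into P by Schensted row insertion, recording in Q the position of each new cell.

Insert 3: appended to row 1. P = [[3]], Q = [[1]].
Insert 6: appended to row 1. P = [[3, 6]], Q = [[1, 2]].
Insert 1: 1 bumps 3 from row 1; 3 starts row 2. P = [[1, 6], [3]], Q = [[1, 2], [3]].
Insert 8: appended to row 1. P = [[1, 6, 8], [3]], Q = [[1, 2, 4], [3]].
Insert 7: 7 bumps 8 from row 1; 8 appends to row 2. P = [[1, 6, 7], [3, 8]], Q = [[1, 2, 4], [3, 5]].
Insert 2: 2 bumps 6 from row 1; 6 bumps 8 from row 2; 8 starts row 3. P = [[1, 2, 7], [3, 6], [8]], Q = [[1, 2, 4], [3, 5], [6]].
Insert 4: 4 bumps 7 from row 1; 7 appends to row 2. P = [[1, 2, 4], [3, 6, 7], [8]], Q = [[1, 2, 4], [3, 5, 7], [6]].
Insert 5: appended to row 1. P = [[1, 2, 4, 5], [3, 6, 7], [8]], Q = [[1, 2, 4, 8], [3, 5, 7], [6]].

So P = [[1, 2, 4, 5], [3, 6, 7], [8]], Q = [[1, 2, 4, 8], [3, 5, 7], [6]].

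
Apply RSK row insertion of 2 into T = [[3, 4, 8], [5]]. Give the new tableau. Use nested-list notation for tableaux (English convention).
[[2, 4, 8], [3], [5]]

In row 1, 2 replaces 3 (the leftmost entry greater than 2); 3 is bumped to row 2. In row 2, 3 replaces 5 (the leftmost entry greater than 3); 5 is bumped to row 3. 5 starts a new row 3. The new tableau is [[2, 4, 8], [3], [5]].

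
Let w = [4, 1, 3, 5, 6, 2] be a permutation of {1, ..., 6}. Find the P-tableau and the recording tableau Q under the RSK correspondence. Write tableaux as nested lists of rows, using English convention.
P = [[1, 2, 5, 6], [3], [4]], Q = [[1, 3, 4, 5], [2], [6]]

Insert each entry of the permutation into P by Schensted row insertion, recording in Q the position of each new cell.

Insert 4: appended to row 1. P = [[4]].
Insert 1: 1 bumps 4 from row 1; 4 starts row 2. P = [[1], [4]].
Insert 3: appended to row 1. P = [[1, 3], [4]].
Insert 5: appended to row 1. P = [[1, 3, 5], [4]].
Insert 6: appended to row 1. P = [[1, 3, 5, 6], [4]].
Insert 2: 2 bumps 3 from row 1; 3 bumps 4 from row 2; 4 starts row 3. P = [[1, 2, 5, 6], [3], [4]].

So P = [[1, 2, 5, 6], [3], [4]], Q = [[1, 3, 4, 5], [2], [6]].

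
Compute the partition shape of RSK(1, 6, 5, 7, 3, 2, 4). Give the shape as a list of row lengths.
Row-insert each entry into an empty tableau.

After inserting 1: P = [[1]].
After inserting 6: P = [[1, 6]].
After inserting 5: P = [[1, 5], [6]].
After inserting 7: P = [[1, 5, 7], [6]].
After inserting 3: P = [[1, 3, 7], [5], [6]].
After inserting 2: P = [[1, 2, 7], [3], [5], [6]].
After inserting 4: P = [[1, 2, 4], [3, 7], [5], [6]].

The final insertion tableau P = [[1, 2, 4], [3, 7], [5], [6]] has shape [3, 2, 1, 1].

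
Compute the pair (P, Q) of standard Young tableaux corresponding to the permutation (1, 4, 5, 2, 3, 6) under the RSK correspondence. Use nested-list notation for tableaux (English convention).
P = [[1, 2, 3, 6], [4, 5]], Q = [[1, 2, 3, 6], [4, 5]]

Insert each entry of the permutation into P by Schensted row insertion, recording in Q the position of each new cell.

Insert 1: appended to row 1. P = [[1]], Q = [[1]].
Insert 4: appended to row 1. P = [[1, 4]], Q = [[1, 2]].
Insert 5: appended to row 1. P = [[1, 4, 5]], Q = [[1, 2, 3]].
Insert 2: 2 bumps 4 from row 1; 4 starts row 2. P = [[1, 2, 5], [4]], Q = [[1, 2, 3], [4]].
Insert 3: 3 bumps 5 from row 1; 5 appends to row 2. P = [[1, 2, 3], [4, 5]], Q = [[1, 2, 3], [4, 5]].
Insert 6: appended to row 1. P = [[1, 2, 3, 6], [4, 5]], Q = [[1, 2, 3, 6], [4, 5]].

So P = [[1, 2, 3, 6], [4, 5]], Q = [[1, 2, 3, 6], [4, 5]].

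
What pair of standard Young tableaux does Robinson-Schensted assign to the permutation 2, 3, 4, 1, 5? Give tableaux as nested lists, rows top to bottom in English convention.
P = [[1, 3, 4, 5], [2]], Q = [[1, 2, 3, 5], [4]]

Insert each entry of the permutation into P by Schensted row insertion, recording in Q the position of each new cell.

Insert 2: appended to row 1. P = [[2]].
Insert 3: appended to row 1. P = [[2, 3]].
Insert 4: appended to row 1. P = [[2, 3, 4]].
Insert 1: 1 bumps 2 from row 1; 2 starts row 2. P = [[1, 3, 4], [2]].
Insert 5: appended to row 1. P = [[1, 3, 4, 5], [2]].

So P = [[1, 3, 4, 5], [2]], Q = [[1, 2, 3, 5], [4]].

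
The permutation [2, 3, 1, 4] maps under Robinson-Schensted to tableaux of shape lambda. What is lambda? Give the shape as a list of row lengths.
[3, 1]

RSK row insertion gives P = [[1, 3, 4], [2]], which has shape [3, 1].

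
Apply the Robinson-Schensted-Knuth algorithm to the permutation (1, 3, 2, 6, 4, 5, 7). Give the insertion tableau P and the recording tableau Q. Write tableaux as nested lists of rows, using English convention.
P = [[1, 2, 4, 5, 7], [3, 6]], Q = [[1, 2, 4, 6, 7], [3, 5]]

Insert each entry of the permutation into P by Schensted row insertion, recording in Q the position of each new cell.

After inserting 1: P = [[1]].
After inserting 3: P = [[1, 3]].
After inserting 2: P = [[1, 2], [3]].
After inserting 6: P = [[1, 2, 6], [3]].
After inserting 4: P = [[1, 2, 4], [3, 6]].
After inserting 5: P = [[1, 2, 4, 5], [3, 6]].
After inserting 7: P = [[1, 2, 4, 5, 7], [3, 6]].

So P = [[1, 2, 4, 5, 7], [3, 6]], Q = [[1, 2, 4, 6, 7], [3, 5]].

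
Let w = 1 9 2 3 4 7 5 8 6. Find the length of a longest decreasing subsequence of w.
3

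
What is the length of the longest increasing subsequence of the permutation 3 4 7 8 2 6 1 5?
4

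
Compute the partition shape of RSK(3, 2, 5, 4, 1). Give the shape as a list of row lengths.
Row-insert each entry into an empty tableau.

After inserting 3: P = [[3]].
After inserting 2: P = [[2], [3]].
After inserting 5: P = [[2, 5], [3]].
After inserting 4: P = [[2, 4], [3, 5]].
After inserting 1: P = [[1, 4], [2, 5], [3]].

The final insertion tableau P = [[1, 4], [2, 5], [3]] has shape [2, 2, 1].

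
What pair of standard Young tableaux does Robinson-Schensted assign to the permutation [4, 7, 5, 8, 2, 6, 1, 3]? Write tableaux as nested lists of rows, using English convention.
Insert each entry of the permutation into P by Schensted row insertion, recording in Q the position of each new cell.

Insert 4: appended to row 1. P = [[4]], Q = [[1]].
Insert 7: appended to row 1. P = [[4, 7]], Q = [[1, 2]].
Insert 5: 5 bumps 7 from row 1; 7 starts row 2. P = [[4, 5], [7]], Q = [[1, 2], [3]].
Insert 8: appended to row 1. P = [[4, 5, 8], [7]], Q = [[1, 2, 4], [3]].
Insert 2: 2 bumps 4 from row 1; 4 bumps 7 from row 2; 7 starts row 3. P = [[2, 5, 8], [4], [7]], Q = [[1, 2, 4], [3], [5]].
Insert 6: 6 bumps 8 from row 1; 8 appends to row 2. P = [[2, 5, 6], [4, 8], [7]], Q = [[1, 2, 4], [3, 6], [5]].
Insert 1: 1 bumps 2 from row 1; 2 bumps 4 from row 2; 4 bumps 7 from row 3; 7 starts row 4. P = [[1, 5, 6], [2, 8], [4], [7]], Q = [[1, 2, 4], [3, 6], [5], [7]].
Insert 3: 3 bumps 5 from row 1; 5 bumps 8 from row 2; 8 appends to row 3. P = [[1, 3, 6], [2, 5], [4, 8], [7]], Q = [[1, 2, 4], [3, 6], [5, 8], [7]].

So P = [[1, 3, 6], [2, 5], [4, 8], [7]], Q = [[1, 2, 4], [3, 6], [5, 8], [7]].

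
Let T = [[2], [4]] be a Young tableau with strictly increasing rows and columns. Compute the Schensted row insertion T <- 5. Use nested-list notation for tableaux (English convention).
[[2, 5], [4]]

5 is larger than every entry of row 1, so it is appended to row 1. The new tableau is [[2, 5], [4]].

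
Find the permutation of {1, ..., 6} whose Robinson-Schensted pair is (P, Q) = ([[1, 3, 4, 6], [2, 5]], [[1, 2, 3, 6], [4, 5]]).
2 3 5 1 4 6

Reverse the RSK construction: for i from n down to 1, find the cell of Q containing i, remove the entry at that cell from P, and reverse-bump it up through P; the value ejected from row 1 is w(i).

Step i=6: Q has 6 at row 1, column 4; remove that cell from P, ejecting 6. So w(6) = 6. P is now [[1, 3, 4], [2, 5]].
Step i=5: Q has 5 at row 2, column 2; remove 5 from row 2 of P and reverse-bump: 5 enters row 1 and ejects 4. So w(5) = 4. P is now [[1, 3, 5], [2]].
Step i=4: Q has 4 at row 2, column 1; remove 2 from row 2 of P and reverse-bump: 2 enters row 1 and ejects 1. So w(4) = 1. P is now [[2, 3, 5]].
Step i=3: Q has 3 at row 1, column 3; remove that cell from P, ejecting 5. So w(3) = 5. P is now [[2, 3]].
Step i=2: Q has 2 at row 1, column 2; remove that cell from P, ejecting 3. So w(2) = 3. P is now [[2]].
Step i=1: Q has 1 at row 1, column 1; remove that cell from P, ejecting 2. So w(1) = 2. P is now [].

So w = 2 3 5 1 4 6.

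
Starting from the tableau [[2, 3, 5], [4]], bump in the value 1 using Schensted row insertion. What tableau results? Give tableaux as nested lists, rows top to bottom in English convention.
In row 1, 1 replaces 2 (the leftmost entry greater than 1); 2 is bumped to row 2. In row 2, 2 replaces 4 (the leftmost entry greater than 2); 4 is bumped to row 3. 4 starts a new row 3. The new tableau is [[1, 3, 5], [2], [4]].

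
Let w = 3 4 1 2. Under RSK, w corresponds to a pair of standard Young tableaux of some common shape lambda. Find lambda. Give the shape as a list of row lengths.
[2, 2]

Row-insert each entry into an empty tableau.

After inserting 3: P = [[3]].
After inserting 4: P = [[3, 4]].
After inserting 1: P = [[1, 4], [3]].
After inserting 2: P = [[1, 2], [3, 4]].

The final insertion tableau P = [[1, 2], [3, 4]] has shape [2, 2].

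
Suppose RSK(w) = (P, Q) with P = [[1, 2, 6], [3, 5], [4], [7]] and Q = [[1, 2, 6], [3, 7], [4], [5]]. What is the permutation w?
4 7 5 3 1 6 2

Reverse the RSK construction: for i from n down to 1, find the cell of Q containing i, remove the entry at that cell from P, and reverse-bump it up through P; the value ejected from row 1 is w(i).

Step i=7: Q has 7 at row 2, column 2; remove 5 from row 2 of P and reverse-bump: 5 enters row 1 and ejects 2. So w(7) = 2. P is now [[1, 5, 6], [3], [4], [7]].
Step i=6: Q has 6 at row 1, column 3; remove that cell from P, ejecting 6. So w(6) = 6. P is now [[1, 5], [3], [4], [7]].
Step i=5: Q has 5 at row 4, column 1; remove 7 from row 4 of P and reverse-bump: 7 enters row 3 and ejects 4; 4 enters row 2 and ejects 3; 3 enters row 1 and ejects 1. So w(5) = 1. P is now [[3, 5], [4], [7]].
Step i=4: Q has 4 at row 3, column 1; remove 7 from row 3 of P and reverse-bump: 7 enters row 2 and ejects 4; 4 enters row 1 and ejects 3. So w(4) = 3. P is now [[4, 5], [7]].
Step i=3: Q has 3 at row 2, column 1; remove 7 from row 2 of P and reverse-bump: 7 enters row 1 and ejects 5. So w(3) = 5. P is now [[4, 7]].
Step i=2: Q has 2 at row 1, column 2; remove that cell from P, ejecting 7. So w(2) = 7. P is now [[4]].
Step i=1: Q has 1 at row 1, column 1; remove that cell from P, ejecting 4. So w(1) = 4. P is now [].

So w = 4 7 5 3 1 6 2.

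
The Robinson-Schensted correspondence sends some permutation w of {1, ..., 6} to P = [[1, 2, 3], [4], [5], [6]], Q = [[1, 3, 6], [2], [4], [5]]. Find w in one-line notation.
Reverse the RSK construction: for i from n down to 1, find the cell of Q containing i, remove the entry at that cell from P, and reverse-bump it up through P; the value ejected from row 1 is w(i).

Step i=6: Q has 6 at row 1, column 3; remove that cell from P, ejecting 3. So w(6) = 3. P is now [[1, 2], [4], [5], [6]].
Step i=5: Q has 5 at row 4, column 1; remove 6 from row 4 of P and reverse-bump: 6 enters row 3 and ejects 5; 5 enters row 2 and ejects 4; 4 enters row 1 and ejects 2. So w(5) = 2. P is now [[1, 4], [5], [6]].
Step i=4: Q has 4 at row 3, column 1; remove 6 from row 3 of P and reverse-bump: 6 enters row 2 and ejects 5; 5 enters row 1 and ejects 4. So w(4) = 4. P is now [[1, 5], [6]].
Step i=3: Q has 3 at row 1, column 2; remove that cell from P, ejecting 5. So w(3) = 5. P is now [[1], [6]].
Step i=2: Q has 2 at row 2, column 1; remove 6 from row 2 of P and reverse-bump: 6 enters row 1 and ejects 1. So w(2) = 1. P is now [[6]].
Step i=1: Q has 1 at row 1, column 1; remove that cell from P, ejecting 6. So w(1) = 6. P is now [].

So w = 6 1 5 4 2 3.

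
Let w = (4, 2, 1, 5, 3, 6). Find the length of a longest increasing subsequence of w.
3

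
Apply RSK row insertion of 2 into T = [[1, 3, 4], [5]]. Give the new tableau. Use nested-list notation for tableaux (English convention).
[[1, 2, 4], [3], [5]]

In row 1, 2 replaces 3 (the leftmost entry greater than 2); 3 is bumped to row 2. In row 2, 3 replaces 5 (the leftmost entry greater than 3); 5 is bumped to row 3. 5 starts a new row 3. The new tableau is [[1, 2, 4], [3], [5]].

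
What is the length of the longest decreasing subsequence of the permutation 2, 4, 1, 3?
2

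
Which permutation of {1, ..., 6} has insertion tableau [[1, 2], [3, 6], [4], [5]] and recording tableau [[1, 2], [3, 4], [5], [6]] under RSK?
Reverse the RSK construction: for i from n down to 1, find the cell of Q containing i, remove the entry at that cell from P, and reverse-bump it up through P; the value ejected from row 1 is w(i).

Step i=6: Q has 6 at row 4, column 1; remove 5 from row 4 of P and reverse-bump: 5 enters row 3 and ejects 4; 4 enters row 2 and ejects 3; 3 enters row 1 and ejects 2. So w(6) = 2. P is now [[1, 3], [4, 6], [5]].
Step i=5: Q has 5 at row 3, column 1; remove 5 from row 3 of P and reverse-bump: 5 enters row 2 and ejects 4; 4 enters row 1 and ejects 3. So w(5) = 3. P is now [[1, 4], [5, 6]].
Step i=4: Q has 4 at row 2, column 2; remove 6 from row 2 of P and reverse-bump: 6 enters row 1 and ejects 4. So w(4) = 4. P is now [[1, 6], [5]].
Step i=3: Q has 3 at row 2, column 1; remove 5 from row 2 of P and reverse-bump: 5 enters row 1 and ejects 1. So w(3) = 1. P is now [[5, 6]].
Step i=2: Q has 2 at row 1, column 2; remove that cell from P, ejecting 6. So w(2) = 6. P is now [[5]].
Step i=1: Q has 1 at row 1, column 1; remove that cell from P, ejecting 5. So w(1) = 5. P is now [].

So w = 5 6 1 4 3 2.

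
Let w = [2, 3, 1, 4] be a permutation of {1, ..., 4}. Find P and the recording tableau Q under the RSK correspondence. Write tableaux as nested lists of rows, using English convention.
Insert each entry of the permutation into P by Schensted row insertion, recording in Q the position of each new cell.

Insert 2: appended to row 1. P = [[2]].
Insert 3: appended to row 1. P = [[2, 3]].
Insert 1: 1 bumps 2 from row 1; 2 starts row 2. P = [[1, 3], [2]].
Insert 4: appended to row 1. P = [[1, 3, 4], [2]].

So P = [[1, 3, 4], [2]], Q = [[1, 2, 4], [3]].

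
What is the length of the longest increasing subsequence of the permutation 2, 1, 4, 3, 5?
3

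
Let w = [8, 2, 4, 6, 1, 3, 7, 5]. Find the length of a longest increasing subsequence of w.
4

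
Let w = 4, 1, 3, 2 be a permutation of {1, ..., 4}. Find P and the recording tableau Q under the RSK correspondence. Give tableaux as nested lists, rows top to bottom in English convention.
Insert each entry of the permutation into P by Schensted row insertion, recording in Q the position of each new cell.

After inserting 4: P = [[4]].
After inserting 1: P = [[1], [4]].
After inserting 3: P = [[1, 3], [4]].
After inserting 2: P = [[1, 2], [3], [4]].

So P = [[1, 2], [3], [4]], Q = [[1, 3], [2], [4]].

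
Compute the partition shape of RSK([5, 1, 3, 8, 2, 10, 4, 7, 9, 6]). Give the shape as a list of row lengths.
[5, 3, 2]

RSK row insertion gives P = [[1, 2, 4, 6, 9], [3, 7, 10], [5, 8]], which has shape [5, 3, 2].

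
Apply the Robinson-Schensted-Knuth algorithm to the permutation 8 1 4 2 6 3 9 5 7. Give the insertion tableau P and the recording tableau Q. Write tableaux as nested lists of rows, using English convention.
P = [[1, 2, 3, 5, 7], [4, 6, 9], [8]], Q = [[1, 3, 5, 7, 9], [2, 6, 8], [4]]

Insert each entry of the permutation into P by Schensted row insertion, recording in Q the position of each new cell.

After inserting 8: P = [[8]].
After inserting 1: P = [[1], [8]].
After inserting 4: P = [[1, 4], [8]].
After inserting 2: P = [[1, 2], [4], [8]].
After inserting 6: P = [[1, 2, 6], [4], [8]].
After inserting 3: P = [[1, 2, 3], [4, 6], [8]].
After inserting 9: P = [[1, 2, 3, 9], [4, 6], [8]].
After inserting 5: P = [[1, 2, 3, 5], [4, 6, 9], [8]].
After inserting 7: P = [[1, 2, 3, 5, 7], [4, 6, 9], [8]].

So P = [[1, 2, 3, 5, 7], [4, 6, 9], [8]], Q = [[1, 3, 5, 7, 9], [2, 6, 8], [4]].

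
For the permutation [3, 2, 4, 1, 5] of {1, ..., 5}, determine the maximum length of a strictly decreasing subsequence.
3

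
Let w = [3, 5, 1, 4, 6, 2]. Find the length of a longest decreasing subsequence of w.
3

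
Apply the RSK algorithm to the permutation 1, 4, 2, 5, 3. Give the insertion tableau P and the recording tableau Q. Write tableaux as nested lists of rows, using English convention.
P = [[1, 2, 3], [4, 5]], Q = [[1, 2, 4], [3, 5]]

Insert each entry of the permutation into P by Schensted row insertion, recording in Q the position of each new cell.

Insert 1: appended to row 1. P = [[1]].
Insert 4: appended to row 1. P = [[1, 4]].
Insert 2: 2 bumps 4 from row 1; 4 starts row 2. P = [[1, 2], [4]].
Insert 5: appended to row 1. P = [[1, 2, 5], [4]].
Insert 3: 3 bumps 5 from row 1; 5 appends to row 2. P = [[1, 2, 3], [4, 5]].

So P = [[1, 2, 3], [4, 5]], Q = [[1, 2, 4], [3, 5]].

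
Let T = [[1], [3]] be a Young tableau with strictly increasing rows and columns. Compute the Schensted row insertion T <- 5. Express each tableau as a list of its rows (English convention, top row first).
[[1, 5], [3]]

5 is larger than every entry of row 1, so it is appended to row 1. The new tableau is [[1, 5], [3]].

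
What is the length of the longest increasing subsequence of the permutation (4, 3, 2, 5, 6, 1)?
3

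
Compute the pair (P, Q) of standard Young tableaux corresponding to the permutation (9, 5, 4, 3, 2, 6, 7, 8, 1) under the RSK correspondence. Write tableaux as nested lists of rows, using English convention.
Insert each entry of the permutation into P by Schensted row insertion, recording in Q the position of each new cell.

After inserting 9: P = [[9]].
After inserting 5: P = [[5], [9]].
After inserting 4: P = [[4], [5], [9]].
After inserting 3: P = [[3], [4], [5], [9]].
After inserting 2: P = [[2], [3], [4], [5], [9]].
After inserting 6: P = [[2, 6], [3], [4], [5], [9]].
After inserting 7: P = [[2, 6, 7], [3], [4], [5], [9]].
After inserting 8: P = [[2, 6, 7, 8], [3], [4], [5], [9]].
After inserting 1: P = [[1, 6, 7, 8], [2], [3], [4], [5], [9]].

So P = [[1, 6, 7, 8], [2], [3], [4], [5], [9]], Q = [[1, 6, 7, 8], [2], [3], [4], [5], [9]].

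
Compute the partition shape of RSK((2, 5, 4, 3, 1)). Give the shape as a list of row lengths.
[2, 1, 1, 1]

Row-insert each entry into an empty tableau.

After inserting 2: P = [[2]].
After inserting 5: P = [[2, 5]].
After inserting 4: P = [[2, 4], [5]].
After inserting 3: P = [[2, 3], [4], [5]].
After inserting 1: P = [[1, 3], [2], [4], [5]].

The final insertion tableau P = [[1, 3], [2], [4], [5]] has shape [2, 1, 1, 1].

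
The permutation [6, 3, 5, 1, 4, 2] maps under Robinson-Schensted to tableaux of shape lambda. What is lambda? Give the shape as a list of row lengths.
[2, 2, 1, 1]

Row-insert each entry into an empty tableau.

After inserting 6: P = [[6]].
After inserting 3: P = [[3], [6]].
After inserting 5: P = [[3, 5], [6]].
After inserting 1: P = [[1, 5], [3], [6]].
After inserting 4: P = [[1, 4], [3, 5], [6]].
After inserting 2: P = [[1, 2], [3, 4], [5], [6]].

The final insertion tableau P = [[1, 2], [3, 4], [5], [6]] has shape [2, 2, 1, 1].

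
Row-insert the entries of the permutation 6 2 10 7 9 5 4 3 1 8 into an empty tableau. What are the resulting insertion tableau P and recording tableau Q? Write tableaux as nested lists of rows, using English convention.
P = [[1, 3, 8], [2, 7, 9], [4], [5], [6], [10]], Q = [[1, 3, 5], [2, 4, 10], [6], [7], [8], [9]]

Insert each entry of the permutation into P by Schensted row insertion, recording in Q the position of each new cell.

Insert 6: appended to row 1. P = [[6]].
Insert 2: 2 bumps 6 from row 1; 6 starts row 2. P = [[2], [6]].
Insert 10: appended to row 1. P = [[2, 10], [6]].
Insert 7: 7 bumps 10 from row 1; 10 appends to row 2. P = [[2, 7], [6, 10]].
Insert 9: appended to row 1. P = [[2, 7, 9], [6, 10]].
Insert 5: 5 bumps 7 from row 1; 7 bumps 10 from row 2; 10 starts row 3. P = [[2, 5, 9], [6, 7], [10]].
Insert 4: 4 bumps 5 from row 1; 5 bumps 6 from row 2; 6 bumps 10 from row 3; 10 starts row 4. P = [[2, 4, 9], [5, 7], [6], [10]].
Insert 3: 3 bumps 4 from row 1; 4 bumps 5 from row 2; 5 bumps 6 from row 3; 6 bumps 10 from row 4; 10 starts row 5. P = [[2, 3, 9], [4, 7], [5], [6], [10]].
Insert 1: 1 bumps 2 from row 1; 2 bumps 4 from row 2; 4 bumps 5 from row 3; 5 bumps 6 from row 4; 6 bumps 10 from row 5; 10 starts row 6. P = [[1, 3, 9], [2, 7], [4], [5], [6], [10]].
Insert 8: 8 bumps 9 from row 1; 9 appends to row 2. P = [[1, 3, 8], [2, 7, 9], [4], [5], [6], [10]].

So P = [[1, 3, 8], [2, 7, 9], [4], [5], [6], [10]], Q = [[1, 3, 5], [2, 4, 10], [6], [7], [8], [9]].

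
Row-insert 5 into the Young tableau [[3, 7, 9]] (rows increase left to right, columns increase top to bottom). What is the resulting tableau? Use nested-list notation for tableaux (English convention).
In row 1, 5 replaces 7 (the leftmost entry greater than 5); 7 is bumped to row 2. 7 starts a new row 2. The new tableau is [[3, 5, 9], [7]].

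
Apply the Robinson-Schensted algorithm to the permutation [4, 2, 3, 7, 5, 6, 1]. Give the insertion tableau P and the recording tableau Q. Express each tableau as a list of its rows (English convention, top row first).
Insert each entry of the permutation into P by Schensted row insertion, recording in Q the position of each new cell.

Insert 4: appended to row 1. P = [[4]].
Insert 2: 2 bumps 4 from row 1; 4 starts row 2. P = [[2], [4]].
Insert 3: appended to row 1. P = [[2, 3], [4]].
Insert 7: appended to row 1. P = [[2, 3, 7], [4]].
Insert 5: 5 bumps 7 from row 1; 7 appends to row 2. P = [[2, 3, 5], [4, 7]].
Insert 6: appended to row 1. P = [[2, 3, 5, 6], [4, 7]].
Insert 1: 1 bumps 2 from row 1; 2 bumps 4 from row 2; 4 starts row 3. P = [[1, 3, 5, 6], [2, 7], [4]].

So P = [[1, 3, 5, 6], [2, 7], [4]], Q = [[1, 3, 4, 6], [2, 5], [7]].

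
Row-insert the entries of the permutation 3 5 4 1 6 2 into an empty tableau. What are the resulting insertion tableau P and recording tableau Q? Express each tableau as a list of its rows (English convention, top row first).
P = [[1, 2, 6], [3, 4], [5]], Q = [[1, 2, 5], [3, 6], [4]]

Insert each entry of the permutation into P by Schensted row insertion, recording in Q the position of each new cell.

After inserting 3: P = [[3]].
After inserting 5: P = [[3, 5]].
After inserting 4: P = [[3, 4], [5]].
After inserting 1: P = [[1, 4], [3], [5]].
After inserting 6: P = [[1, 4, 6], [3], [5]].
After inserting 2: P = [[1, 2, 6], [3, 4], [5]].

So P = [[1, 2, 6], [3, 4], [5]], Q = [[1, 2, 5], [3, 6], [4]].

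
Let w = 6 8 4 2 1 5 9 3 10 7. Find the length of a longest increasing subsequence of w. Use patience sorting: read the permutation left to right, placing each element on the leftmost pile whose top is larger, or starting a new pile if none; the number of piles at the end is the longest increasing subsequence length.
4

6: new pile. tops = [6]
8: new pile. tops = [6, 8]
4: onto pile 1 (replacing 6). tops = [4, 8]
2: onto pile 1 (replacing 4). tops = [2, 8]
1: onto pile 1 (replacing 2). tops = [1, 8]
5: onto pile 2 (replacing 8). tops = [1, 5]
9: new pile. tops = [1, 5, 9]
3: onto pile 2 (replacing 5). tops = [1, 3, 9]
10: new pile. tops = [1, 3, 9, 10]
7: onto pile 3 (replacing 9). tops = [1, 3, 7, 10]

4 piles, so the longest increasing subsequence has length 4.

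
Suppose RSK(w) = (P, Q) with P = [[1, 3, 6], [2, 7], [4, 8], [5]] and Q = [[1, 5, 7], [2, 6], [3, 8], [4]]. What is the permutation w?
Reverse the RSK construction: for i from n down to 1, find the cell of Q containing i, remove the entry at that cell from P, and reverse-bump it up through P; the value ejected from row 1 is w(i).

Step i=8: Q has 8 at row 3, column 2; remove 8 from row 3 of P and reverse-bump: 8 enters row 2 and ejects 7; 7 enters row 1 and ejects 6. So w(8) = 6. P is now [[1, 3, 7], [2, 8], [4], [5]].
Step i=7: Q has 7 at row 1, column 3; remove that cell from P, ejecting 7. So w(7) = 7. P is now [[1, 3], [2, 8], [4], [5]].
Step i=6: Q has 6 at row 2, column 2; remove 8 from row 2 of P and reverse-bump: 8 enters row 1 and ejects 3. So w(6) = 3. P is now [[1, 8], [2], [4], [5]].
Step i=5: Q has 5 at row 1, column 2; remove that cell from P, ejecting 8. So w(5) = 8. P is now [[1], [2], [4], [5]].
Step i=4: Q has 4 at row 4, column 1; remove 5 from row 4 of P and reverse-bump: 5 enters row 3 and ejects 4; 4 enters row 2 and ejects 2; 2 enters row 1 and ejects 1. So w(4) = 1. P is now [[2], [4], [5]].
Step i=3: Q has 3 at row 3, column 1; remove 5 from row 3 of P and reverse-bump: 5 enters row 2 and ejects 4; 4 enters row 1 and ejects 2. So w(3) = 2. P is now [[4], [5]].
Step i=2: Q has 2 at row 2, column 1; remove 5 from row 2 of P and reverse-bump: 5 enters row 1 and ejects 4. So w(2) = 4. P is now [[5]].
Step i=1: Q has 1 at row 1, column 1; remove that cell from P, ejecting 5. So w(1) = 5. P is now [].

So w = 5 4 2 1 8 3 7 6.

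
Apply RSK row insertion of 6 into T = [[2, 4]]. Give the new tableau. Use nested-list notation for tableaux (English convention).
[[2, 4, 6]]

6 is larger than every entry of row 1, so it is appended to row 1. The new tableau is [[2, 4, 6]].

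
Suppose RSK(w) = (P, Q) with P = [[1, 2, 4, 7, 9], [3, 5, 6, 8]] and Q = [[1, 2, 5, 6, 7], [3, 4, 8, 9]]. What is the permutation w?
Reverse the RSK construction: for i from n down to 1, find the cell of Q containing i, remove the entry at that cell from P, and reverse-bump it up through P; the value ejected from row 1 is w(i).

Step i=9: Q has 9 at row 2, column 4; remove 8 from row 2 of P and reverse-bump: 8 enters row 1 and ejects 7. So w(9) = 7. P is now [[1, 2, 4, 8, 9], [3, 5, 6]].
Step i=8: Q has 8 at row 2, column 3; remove 6 from row 2 of P and reverse-bump: 6 enters row 1 and ejects 4. So w(8) = 4. P is now [[1, 2, 6, 8, 9], [3, 5]].
Step i=7: Q has 7 at row 1, column 5; remove that cell from P, ejecting 9. So w(7) = 9. P is now [[1, 2, 6, 8], [3, 5]].
Step i=6: Q has 6 at row 1, column 4; remove that cell from P, ejecting 8. So w(6) = 8. P is now [[1, 2, 6], [3, 5]].
Step i=5: Q has 5 at row 1, column 3; remove that cell from P, ejecting 6. So w(5) = 6. P is now [[1, 2], [3, 5]].
Step i=4: Q has 4 at row 2, column 2; remove 5 from row 2 of P and reverse-bump: 5 enters row 1 and ejects 2. So w(4) = 2. P is now [[1, 5], [3]].
Step i=3: Q has 3 at row 2, column 1; remove 3 from row 2 of P and reverse-bump: 3 enters row 1 and ejects 1. So w(3) = 1. P is now [[3, 5]].
Step i=2: Q has 2 at row 1, column 2; remove that cell from P, ejecting 5. So w(2) = 5. P is now [[3]].
Step i=1: Q has 1 at row 1, column 1; remove that cell from P, ejecting 3. So w(1) = 3. P is now [].

So w = 3 5 1 2 6 8 9 4 7.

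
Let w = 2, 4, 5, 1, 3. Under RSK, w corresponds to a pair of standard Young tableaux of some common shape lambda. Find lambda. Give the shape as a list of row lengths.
[3, 2]

Row-insert each entry into an empty tableau.

After inserting 2: P = [[2]].
After inserting 4: P = [[2, 4]].
After inserting 5: P = [[2, 4, 5]].
After inserting 1: P = [[1, 4, 5], [2]].
After inserting 3: P = [[1, 3, 5], [2, 4]].

The final insertion tableau P = [[1, 3, 5], [2, 4]] has shape [3, 2].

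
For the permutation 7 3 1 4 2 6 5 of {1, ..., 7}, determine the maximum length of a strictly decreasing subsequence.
3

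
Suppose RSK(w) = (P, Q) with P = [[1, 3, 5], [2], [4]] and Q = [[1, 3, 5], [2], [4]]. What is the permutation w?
4 2 3 1 5

Reverse RSK: for i = n, n-1, ..., 1, locate i in Q, remove the corresponding corner cell from P, and reverse-bump its entry up through P; the value ejected from row 1 is w(i).

So w = 4 2 3 1 5.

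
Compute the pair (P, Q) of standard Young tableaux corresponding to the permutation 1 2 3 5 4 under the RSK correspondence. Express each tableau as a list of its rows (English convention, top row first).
Insert each entry of the permutation into P by Schensted row insertion, recording in Q the position of each new cell.

Insert 1: appended to row 1. P = [[1]].
Insert 2: appended to row 1. P = [[1, 2]].
Insert 3: appended to row 1. P = [[1, 2, 3]].
Insert 5: appended to row 1. P = [[1, 2, 3, 5]].
Insert 4: 4 bumps 5 from row 1; 5 starts row 2. P = [[1, 2, 3, 4], [5]].

So P = [[1, 2, 3, 4], [5]], Q = [[1, 2, 3, 4], [5]].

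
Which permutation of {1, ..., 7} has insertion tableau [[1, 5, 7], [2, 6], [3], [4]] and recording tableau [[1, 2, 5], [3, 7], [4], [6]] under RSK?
Reverse the RSK construction: for i from n down to 1, find the cell of Q containing i, remove the entry at that cell from P, and reverse-bump it up through P; the value ejected from row 1 is w(i).

Step i=7: Q has 7 at row 2, column 2; remove 6 from row 2 of P and reverse-bump: 6 enters row 1 and ejects 5. So w(7) = 5. P is now [[1, 6, 7], [2], [3], [4]].
Step i=6: Q has 6 at row 4, column 1; remove 4 from row 4 of P and reverse-bump: 4 enters row 3 and ejects 3; 3 enters row 2 and ejects 2; 2 enters row 1 and ejects 1. So w(6) = 1. P is now [[2, 6, 7], [3], [4]].
Step i=5: Q has 5 at row 1, column 3; remove that cell from P, ejecting 7. So w(5) = 7. P is now [[2, 6], [3], [4]].
Step i=4: Q has 4 at row 3, column 1; remove 4 from row 3 of P and reverse-bump: 4 enters row 2 and ejects 3; 3 enters row 1 and ejects 2. So w(4) = 2. P is now [[3, 6], [4]].
Step i=3: Q has 3 at row 2, column 1; remove 4 from row 2 of P and reverse-bump: 4 enters row 1 and ejects 3. So w(3) = 3. P is now [[4, 6]].
Step i=2: Q has 2 at row 1, column 2; remove that cell from P, ejecting 6. So w(2) = 6. P is now [[4]].
Step i=1: Q has 1 at row 1, column 1; remove that cell from P, ejecting 4. So w(1) = 4. P is now [].

So w = 4 6 3 2 7 1 5.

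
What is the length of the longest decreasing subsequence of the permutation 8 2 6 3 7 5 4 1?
5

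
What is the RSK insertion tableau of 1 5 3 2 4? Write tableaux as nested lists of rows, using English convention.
Insert 1: appended to row 1. P = [[1]].
Insert 5: appended to row 1. P = [[1, 5]].
Insert 3: 3 bumps 5 from row 1; 5 starts row 2. P = [[1, 3], [5]].
Insert 2: 2 bumps 3 from row 1; 3 bumps 5 from row 2; 5 starts row 3. P = [[1, 2], [3], [5]].
Insert 4: appended to row 1. P = [[1, 2, 4], [3], [5]].

So P = [[1, 2, 4], [3], [5]].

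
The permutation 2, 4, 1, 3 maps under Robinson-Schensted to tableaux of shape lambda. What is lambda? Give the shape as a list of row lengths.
RSK row insertion gives P = [[1, 3], [2, 4]], which has shape [2, 2].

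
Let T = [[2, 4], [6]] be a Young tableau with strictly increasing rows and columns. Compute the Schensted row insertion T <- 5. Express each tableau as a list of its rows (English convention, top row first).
5 is larger than every entry of row 1, so it is appended to row 1. The new tableau is [[2, 4, 5], [6]].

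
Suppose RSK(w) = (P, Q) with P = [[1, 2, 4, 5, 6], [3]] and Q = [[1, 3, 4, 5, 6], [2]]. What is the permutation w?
3 1 2 4 5 6

Reverse the RSK construction: for i from n down to 1, find the cell of Q containing i, remove the entry at that cell from P, and reverse-bump it up through P; the value ejected from row 1 is w(i).

Step i=6: Q has 6 at row 1, column 5; remove that cell from P, ejecting 6. So w(6) = 6. P is now [[1, 2, 4, 5], [3]].
Step i=5: Q has 5 at row 1, column 4; remove that cell from P, ejecting 5. So w(5) = 5. P is now [[1, 2, 4], [3]].
Step i=4: Q has 4 at row 1, column 3; remove that cell from P, ejecting 4. So w(4) = 4. P is now [[1, 2], [3]].
Step i=3: Q has 3 at row 1, column 2; remove that cell from P, ejecting 2. So w(3) = 2. P is now [[1], [3]].
Step i=2: Q has 2 at row 2, column 1; remove 3 from row 2 of P and reverse-bump: 3 enters row 1 and ejects 1. So w(2) = 1. P is now [[3]].
Step i=1: Q has 1 at row 1, column 1; remove that cell from P, ejecting 3. So w(1) = 3. P is now [].

So w = 3 1 2 4 5 6.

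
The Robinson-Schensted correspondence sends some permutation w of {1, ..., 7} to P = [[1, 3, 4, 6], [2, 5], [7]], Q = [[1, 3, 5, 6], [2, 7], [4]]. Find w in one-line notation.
Reverse the RSK construction: for i from n down to 1, find the cell of Q containing i, remove the entry at that cell from P, and reverse-bump it up through P; the value ejected from row 1 is w(i).

Step i=7: Q has 7 at row 2, column 2; remove 5 from row 2 of P and reverse-bump: 5 enters row 1 and ejects 4. So w(7) = 4. P is now [[1, 3, 5, 6], [2], [7]].
Step i=6: Q has 6 at row 1, column 4; remove that cell from P, ejecting 6. So w(6) = 6. P is now [[1, 3, 5], [2], [7]].
Step i=5: Q has 5 at row 1, column 3; remove that cell from P, ejecting 5. So w(5) = 5. P is now [[1, 3], [2], [7]].
Step i=4: Q has 4 at row 3, column 1; remove 7 from row 3 of P and reverse-bump: 7 enters row 2 and ejects 2; 2 enters row 1 and ejects 1. So w(4) = 1. P is now [[2, 3], [7]].
Step i=3: Q has 3 at row 1, column 2; remove that cell from P, ejecting 3. So w(3) = 3. P is now [[2], [7]].
Step i=2: Q has 2 at row 2, column 1; remove 7 from row 2 of P and reverse-bump: 7 enters row 1 and ejects 2. So w(2) = 2. P is now [[7]].
Step i=1: Q has 1 at row 1, column 1; remove that cell from P, ejecting 7. So w(1) = 7. P is now [].

So w = 7 2 3 1 5 6 4.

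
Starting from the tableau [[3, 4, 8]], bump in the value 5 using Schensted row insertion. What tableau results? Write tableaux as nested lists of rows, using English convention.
[[3, 4, 5], [8]]

In row 1, 5 replaces 8 (the leftmost entry greater than 5); 8 is bumped to row 2. 8 starts a new row 2. The new tableau is [[3, 4, 5], [8]].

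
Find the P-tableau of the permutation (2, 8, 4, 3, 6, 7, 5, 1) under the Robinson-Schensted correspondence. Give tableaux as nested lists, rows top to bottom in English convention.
P = [[1, 3, 5, 7], [2, 6], [4], [8]]

Insert 2: appended to row 1. P = [[2]].
Insert 8: appended to row 1. P = [[2, 8]].
Insert 4: 4 bumps 8 from row 1; 8 starts row 2. P = [[2, 4], [8]].
Insert 3: 3 bumps 4 from row 1; 4 bumps 8 from row 2; 8 starts row 3. P = [[2, 3], [4], [8]].
Insert 6: appended to row 1. P = [[2, 3, 6], [4], [8]].
Insert 7: appended to row 1. P = [[2, 3, 6, 7], [4], [8]].
Insert 5: 5 bumps 6 from row 1; 6 appends to row 2. P = [[2, 3, 5, 7], [4, 6], [8]].
Insert 1: 1 bumps 2 from row 1; 2 bumps 4 from row 2; 4 bumps 8 from row 3; 8 starts row 4. P = [[1, 3, 5, 7], [2, 6], [4], [8]].

So P = [[1, 3, 5, 7], [2, 6], [4], [8]].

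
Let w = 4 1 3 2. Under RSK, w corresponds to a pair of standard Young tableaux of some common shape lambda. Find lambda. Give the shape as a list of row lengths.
[2, 1, 1]

Row-insert each entry into an empty tableau.

After inserting 4: P = [[4]].
After inserting 1: P = [[1], [4]].
After inserting 3: P = [[1, 3], [4]].
After inserting 2: P = [[1, 2], [3], [4]].

The final insertion tableau P = [[1, 2], [3], [4]] has shape [2, 1, 1].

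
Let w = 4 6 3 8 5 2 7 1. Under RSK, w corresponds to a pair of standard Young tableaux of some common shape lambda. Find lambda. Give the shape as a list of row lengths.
[3, 3, 1, 1]

Row-insert each entry into an empty tableau.

After inserting 4: P = [[4]].
After inserting 6: P = [[4, 6]].
After inserting 3: P = [[3, 6], [4]].
After inserting 8: P = [[3, 6, 8], [4]].
After inserting 5: P = [[3, 5, 8], [4, 6]].
After inserting 2: P = [[2, 5, 8], [3, 6], [4]].
After inserting 7: P = [[2, 5, 7], [3, 6, 8], [4]].
After inserting 1: P = [[1, 5, 7], [2, 6, 8], [3], [4]].

The final insertion tableau P = [[1, 5, 7], [2, 6, 8], [3], [4]] has shape [3, 3, 1, 1].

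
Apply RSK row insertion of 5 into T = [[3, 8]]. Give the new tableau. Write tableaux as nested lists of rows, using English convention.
In row 1, 5 replaces 8 (the leftmost entry greater than 5); 8 is bumped to row 2. 8 starts a new row 2. The new tableau is [[3, 5], [8]].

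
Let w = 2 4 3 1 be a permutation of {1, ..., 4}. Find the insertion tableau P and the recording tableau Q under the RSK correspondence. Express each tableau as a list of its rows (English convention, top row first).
Insert each entry of the permutation into P by Schensted row insertion, recording in Q the position of each new cell.

After inserting 2: P = [[2]].
After inserting 4: P = [[2, 4]].
After inserting 3: P = [[2, 3], [4]].
After inserting 1: P = [[1, 3], [2], [4]].

So P = [[1, 3], [2], [4]], Q = [[1, 2], [3], [4]].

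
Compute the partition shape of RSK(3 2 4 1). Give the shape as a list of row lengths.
[2, 1, 1]

RSK row insertion gives P = [[1, 4], [2], [3]], which has shape [2, 1, 1].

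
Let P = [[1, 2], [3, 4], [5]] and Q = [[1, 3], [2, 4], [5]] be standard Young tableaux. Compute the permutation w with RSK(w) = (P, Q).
Reverse the RSK construction: for i from n down to 1, find the cell of Q containing i, remove the entry at that cell from P, and reverse-bump it up through P; the value ejected from row 1 is w(i).

Step i=5: Q has 5 at row 3, column 1; remove 5 from row 3 of P and reverse-bump: 5 enters row 2 and ejects 4; 4 enters row 1 and ejects 2. So w(5) = 2. P is now [[1, 4], [3, 5]].
Step i=4: Q has 4 at row 2, column 2; remove 5 from row 2 of P and reverse-bump: 5 enters row 1 and ejects 4. So w(4) = 4. P is now [[1, 5], [3]].
Step i=3: Q has 3 at row 1, column 2; remove that cell from P, ejecting 5. So w(3) = 5. P is now [[1], [3]].
Step i=2: Q has 2 at row 2, column 1; remove 3 from row 2 of P and reverse-bump: 3 enters row 1 and ejects 1. So w(2) = 1. P is now [[3]].
Step i=1: Q has 1 at row 1, column 1; remove that cell from P, ejecting 3. So w(1) = 3. P is now [].

So w = 3 1 5 4 2.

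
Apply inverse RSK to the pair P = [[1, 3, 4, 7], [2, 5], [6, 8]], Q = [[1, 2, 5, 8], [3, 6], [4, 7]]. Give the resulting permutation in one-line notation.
Reverse RSK: for i = n, n-1, ..., 1, locate i in Q, remove the corresponding corner cell from P, and reverse-bump its entry up through P; the value ejected from row 1 is w(i).

So w = 2 6 3 1 8 5 4 7.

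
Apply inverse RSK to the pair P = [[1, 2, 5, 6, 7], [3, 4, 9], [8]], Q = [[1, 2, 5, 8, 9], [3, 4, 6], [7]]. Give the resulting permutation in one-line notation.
3 8 1 4 9 5 2 6 7

Reverse RSK: for i = n, n-1, ..., 1, locate i in Q, remove the corresponding corner cell from P, and reverse-bump its entry up through P; the value ejected from row 1 is w(i).

So w = 3 8 1 4 9 5 2 6 7.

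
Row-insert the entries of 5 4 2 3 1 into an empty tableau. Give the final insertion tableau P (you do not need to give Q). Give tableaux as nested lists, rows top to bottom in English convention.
P = [[1, 3], [2], [4], [5]]

Insert 5: appended to row 1. P = [[5]].
Insert 4: 4 bumps 5 from row 1; 5 starts row 2. P = [[4], [5]].
Insert 2: 2 bumps 4 from row 1; 4 bumps 5 from row 2; 5 starts row 3. P = [[2], [4], [5]].
Insert 3: appended to row 1. P = [[2, 3], [4], [5]].
Insert 1: 1 bumps 2 from row 1; 2 bumps 4 from row 2; 4 bumps 5 from row 3; 5 starts row 4. P = [[1, 3], [2], [4], [5]].

So P = [[1, 3], [2], [4], [5]].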